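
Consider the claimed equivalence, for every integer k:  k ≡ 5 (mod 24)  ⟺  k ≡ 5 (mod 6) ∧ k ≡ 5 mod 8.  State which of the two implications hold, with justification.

Equivalent; both directions hold.

(⇒) Suppose k ≡ 5 (mod 24); write k = 24j + 5. Since 6 ∣ 24, reducing mod 6 gives k ≡ 5 (mod 6); since 8 ∣ 24, reducing mod 8 gives k ≡ 5 (mod 8).

(⇐) Conversely, if k ≡ 5 (mod 6) and k ≡ 5 (mod 8), then by the Chinese remainder theorem k ≡ 5 (mod 24). This is exactly k ≡ 5 (mod 24).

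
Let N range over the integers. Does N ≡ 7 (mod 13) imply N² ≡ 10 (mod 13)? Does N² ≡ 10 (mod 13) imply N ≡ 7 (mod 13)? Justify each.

The forward direction holds; the converse fails.

Forward direction. Suppose N ≡ 7 (mod 13). Write N = 13j + 7. Then (13j + 7)² = 169j² + 182j + 49 = 13(13j² + 14j + 3) + 10, so N² ≡ 10 (mod 13).

Converse. This fails: take N = 6. Then 6² = 36 ≡ 10 (mod 13), yet 6 ≡ 6 (mod 13), not 7.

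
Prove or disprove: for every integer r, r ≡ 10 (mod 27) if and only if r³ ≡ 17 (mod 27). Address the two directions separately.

Neither implication holds.

Forward direction. This fails: take r = 10. Then 10 ≡ 10 (mod 27), but 10³ = 1000 ≡ 1 (mod 27), not 17.

Converse. This fails: take r = 5. Then 5³ = 125 ≡ 17 (mod 27), yet 5 ≡ 5 (mod 27), not 10.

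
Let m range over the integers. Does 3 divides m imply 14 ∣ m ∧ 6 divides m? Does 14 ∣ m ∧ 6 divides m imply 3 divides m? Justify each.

(⇒) fails; (⇐) holds.

(→) This fails: take m = 3. Certainly 3 ∣ 3, but 14 ∤ 3.

(←) Suppose 14 ∣ m and 6 ∣ m. Any common multiple of 14 and 6 is a multiple of their lcm; here lcm(14, 6) = 14·6/gcd(14, 6) = 84/2 = 42, so 42 ∣ m. Since 3 ∣ 42, it follows that 3 ∣ m.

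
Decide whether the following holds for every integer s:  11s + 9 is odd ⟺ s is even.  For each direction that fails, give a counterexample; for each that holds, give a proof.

The biconditional holds.

[⇐] Suppose s is even; write s = 2j. Then 11s + 9 = 11·(2j) + 9 = 2·11j + 9, which is odd.

[⇒] Suppose 11s + 9 is odd. Since 11 is odd, 11s and s have the same parity, so 11s + 9 ≡ s + 9 (mod 2). As 9 is odd, 11s + 9 is odd exactly when s is even. Thus s is even.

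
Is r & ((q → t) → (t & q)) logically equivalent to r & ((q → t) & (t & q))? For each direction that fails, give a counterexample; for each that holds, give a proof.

[⇒] This fails. Under q = T, r = T, t = F, the left side is true but the right side is false.

[⇐] Assume the antecedent. If q is true, the antecedent forces (q = T, r = T, t = T), and r & ((q → t) → (t & q)) holds there. If q is false, the antecedent cannot hold. Either way r & ((q → t) → (t & q)) holds.

Only the converse holds.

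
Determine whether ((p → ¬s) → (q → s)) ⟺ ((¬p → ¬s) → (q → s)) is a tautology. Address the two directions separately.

Both implications hold.

[⇒] Assume the antecedent. If q is true, the antecedent forces (q = T, p = F, s = T) or (q = T, p = T, s = T), and (¬p → ¬s) → (q → s) holds there. If q is false, (¬p → ¬s) → (q → s) reduces to true regardless of the other variables. Either way (¬p → ¬s) → (q → s) holds.

[⇐] Assume the antecedent. If q is true, the antecedent forces (q = T, p = F, s = T) or (q = T, p = T, s = T), and (p → ¬s) → (q → s) holds there. If q is false, (p → ¬s) → (q → s) reduces to true regardless of the other variables. Either way (p → ¬s) → (q → s) holds.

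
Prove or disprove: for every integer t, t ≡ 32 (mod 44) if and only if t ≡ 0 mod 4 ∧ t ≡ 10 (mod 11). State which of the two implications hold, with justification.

[⇒] Suppose t ≡ 32 (mod 44); write t = 44j + 32. Since 4 ∣ 44, reducing mod 4 gives t ≡ 32 ≡ 0 (mod 4); since 11 ∣ 44, reducing mod 11 gives t ≡ 32 ≡ 10 (mod 11).

[⇐] Conversely, if t ≡ 0 (mod 4) and t ≡ 10 (mod 11), then by the Chinese remainder theorem t ≡ 32 (mod 44). This is exactly t ≡ 32 (mod 44).

The biconditional holds.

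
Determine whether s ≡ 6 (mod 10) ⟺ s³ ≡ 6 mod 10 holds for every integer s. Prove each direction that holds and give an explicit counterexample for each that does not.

Equivalent; both directions hold.

(⟹) Suppose s ≡ 6 (mod 10). Write s = 10j + 6. Then (10j + 6)³ = 1000j³ + 1800j² + 1080j + 216 = 10(100j³ + 180j² + 108j + 21) + 6, so s³ ≡ 6 (mod 10).

(⟸) For the converse, argue contrapositively. If s ≢ 6 (mod 10), then s is congruent to one of 0, 1, 2, 3, 4, 5, 7, 8, 9 modulo 10, and these give s³ ≡ 0, 1, 8, 7, 4, 5, 3, 2, 9 respectively — never 6.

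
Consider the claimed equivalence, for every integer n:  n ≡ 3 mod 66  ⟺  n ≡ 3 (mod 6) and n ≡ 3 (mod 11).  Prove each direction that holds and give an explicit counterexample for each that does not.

Equivalent; both directions hold.

(⟸) If n ≡ 3 (mod 6) and n ≡ 3 (mod 11), then by the Chinese remainder theorem n ≡ 3 (mod 66). This is exactly n ≡ 3 (mod 66).

(⟹) Suppose n ≡ 3 (mod 66); write n = 66j + 3. Since 6 ∣ 66, reducing mod 6 gives n ≡ 3 (mod 6); since 11 ∣ 66, reducing mod 11 gives n ≡ 3 (mod 11).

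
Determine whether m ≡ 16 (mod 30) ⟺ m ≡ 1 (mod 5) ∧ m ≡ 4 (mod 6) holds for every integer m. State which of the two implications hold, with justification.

Forward direction. Suppose m ≡ 16 (mod 30); write m = 30j + 16. Since 5 ∣ 30, reducing mod 5 gives m ≡ 16 ≡ 1 (mod 5); since 6 ∣ 30, reducing mod 6 gives m ≡ 16 ≡ 4 (mod 6).

Converse. If m ≡ 1 (mod 5) and m ≡ 4 (mod 6), then by the Chinese remainder theorem m ≡ 16 (mod 30). This is exactly m ≡ 16 (mod 30).

Equivalent; both directions hold.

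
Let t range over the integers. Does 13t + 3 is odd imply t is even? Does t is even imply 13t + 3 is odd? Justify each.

Both implications hold.

(⇒) Suppose 13t + 3 is odd. Since 13 is odd, 13t and t have the same parity, so 13t + 3 ≡ t + 3 (mod 2). As 3 is odd, 13t + 3 is odd exactly when t is even. Thus t is even.

(⇐) Conversely, suppose t is even; write t = 2j. Then 13t + 3 = 13·(2j) + 3 = 2·13j + 3, which is odd.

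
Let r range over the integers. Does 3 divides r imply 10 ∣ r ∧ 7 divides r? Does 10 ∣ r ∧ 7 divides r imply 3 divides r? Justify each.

(→) This fails: take r = 3. Certainly 3 ∣ 3, but 10 ∤ 3.

(←) This fails: take r = 70. Both 10 ∣ 70 and 7 ∣ 70, yet 70 is not a multiple of 3 (since 70 = 23·3 + 1), so 3 ∤ 70.

(⇒) fails and (⇐) fails.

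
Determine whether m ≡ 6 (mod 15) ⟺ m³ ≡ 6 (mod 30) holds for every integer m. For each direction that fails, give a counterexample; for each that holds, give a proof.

[⇒] This fails: take m = 21. Then 21 ≡ 6 (mod 15), but 21³ = 9261 ≡ 21 (mod 30), not 6.

[⇐] Conversely, the residues r modulo 30 with r³ ≡ 6 (mod 30) are exactly {6}, and each is ≡ 6 (mod 15).

The forward direction fails; the converse holds.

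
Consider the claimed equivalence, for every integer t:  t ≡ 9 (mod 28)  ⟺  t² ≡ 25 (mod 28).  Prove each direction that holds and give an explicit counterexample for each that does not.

(⇒) Suppose t ≡ 9 (mod 28). Write t = 28j + 9. Then (28j + 9)² = 784j² + 504j + 81 = 28(28j² + 18j + 2) + 25, so t² ≡ 25 (mod 28).

(⇐) This fails: take t = 5. Then 5² = 25 ≡ 25 (mod 28), yet 5 ≡ 5 (mod 28), not 9.

Only the forward direction holds.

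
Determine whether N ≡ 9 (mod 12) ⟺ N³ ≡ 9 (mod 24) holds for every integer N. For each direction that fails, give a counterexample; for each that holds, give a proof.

Only the converse holds.

(⇒) This fails: take N = 21. Then 21 ≡ 9 (mod 12), but 21³ = 9261 ≡ 21 (mod 24), not 9.

(⇐) Conversely, the residues r modulo 24 with r³ ≡ 9 (mod 24) are exactly {9}, and each is ≡ 9 (mod 12).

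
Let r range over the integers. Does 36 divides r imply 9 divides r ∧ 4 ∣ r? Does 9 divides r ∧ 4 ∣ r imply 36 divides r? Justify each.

(⇒) If 36 ∣ r, write r = 36q. Since 36 = 4·9, r = 9·(4q), so 9 ∣ r; and since 36 = 9·4, r = 4·(9q), so 4 ∣ r.

(⇐) Suppose 9 ∣ r and 4 ∣ r. Any common multiple of 9 and 4 is a multiple of their lcm; here gcd(9, 4) = 1, so lcm(9, 4) = 9·4 = 36, so 36 ∣ r.

Equivalent; both directions hold.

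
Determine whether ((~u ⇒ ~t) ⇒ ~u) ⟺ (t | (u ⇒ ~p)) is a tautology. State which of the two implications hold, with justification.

Forward direction. Assume the antecedent. If u is true, the antecedent cannot hold. If u is false, t | (u ⇒ ~p) reduces to true regardless of the other variables. Either way t | (u ⇒ ~p) holds.

Converse. This fails. Under u = T, t = F, p = F, the left side is false but the right side is true.

Not equivalent: only (⇒) holds.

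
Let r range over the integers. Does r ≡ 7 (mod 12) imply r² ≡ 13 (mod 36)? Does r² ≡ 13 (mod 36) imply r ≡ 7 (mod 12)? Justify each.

(⇒) fails and (⇐) fails.

Forward direction. This fails: take r = 19. Then 19 ≡ 7 (mod 12), but 19² = 361 ≡ 1 (mod 36), not 13.

Converse. This fails: take r = 11. Then 11² = 121 ≡ 13 (mod 36), yet 11 ≡ 11 (mod 12), not 7.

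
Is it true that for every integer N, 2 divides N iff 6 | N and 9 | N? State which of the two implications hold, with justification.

(⇒) fails; (⇐) holds.

(⟹) This fails: take N = 2. Certainly 2 ∣ 2, but 6 ∤ 2.

(⟸) Suppose 6 ∣ N and 9 ∣ N. Any common multiple of 6 and 9 is a multiple of their lcm; here lcm(6, 9) = 6·9/gcd(6, 9) = 54/3 = 18, so 18 ∣ N. Since 2 ∣ 18, it follows that 2 ∣ N.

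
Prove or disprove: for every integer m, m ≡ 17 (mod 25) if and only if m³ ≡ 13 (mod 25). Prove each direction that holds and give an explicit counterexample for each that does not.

Forward direction. Suppose m ≡ 17 (mod 25). Write m = 25j + 17. Then (25j + 17)³ = 15625j³ + 31875j² + 21675j + 4913 = 25(625j³ + 1275j² + 867j + 196) + 13, so m³ ≡ 13 (mod 25).

Converse. Suppose m³ ≡ 13 (mod 25). The only residue r in {0, …, 24} with r³ ≡ 13 (mod 25) is r = 17, so m ≡ 17 (mod 25).

The biconditional holds.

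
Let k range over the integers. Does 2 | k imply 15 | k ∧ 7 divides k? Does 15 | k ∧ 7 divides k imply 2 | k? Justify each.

Forward direction. This fails: take k = 2. Certainly 2 ∣ 2, but 15 ∤ 2.

Converse. This fails: take k = 105. Both 15 ∣ 105 and 7 ∣ 105, yet 105 is not a multiple of 2 (since 105 = 52·2 + 1), so 2 ∤ 105.

Neither implication holds.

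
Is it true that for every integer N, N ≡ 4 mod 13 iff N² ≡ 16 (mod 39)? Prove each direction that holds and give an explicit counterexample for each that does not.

(⇒) fails and (⇐) fails.

(⟹) This fails: take N = 30. Then 30 ≡ 4 (mod 13), but 30² = 900 ≡ 3 (mod 39), not 16.

(⟸) This fails: take N = 22. Then 22² = 484 ≡ 16 (mod 39), yet 22 ≡ 9 (mod 13), not 4.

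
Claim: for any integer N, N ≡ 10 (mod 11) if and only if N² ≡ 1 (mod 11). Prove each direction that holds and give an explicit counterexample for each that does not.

(→) Suppose N ≡ 10 (mod 11). Write N = 11j + 10. Then (11j + 10)² = 121j² + 220j + 100 = 11(11j² + 20j + 9) + 1, so N² ≡ 1 (mod 11).

(←) This fails: take N = 1. Then 1² = 1 ≡ 1 (mod 11), yet 1 ≡ 1 (mod 11), not 10.

The forward direction holds; the converse fails.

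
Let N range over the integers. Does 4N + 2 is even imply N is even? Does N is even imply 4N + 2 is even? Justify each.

Not equivalent: only (⇐) holds.

(⟸) Suppose N is even. Since 4 is even, 4N is even for every N, so 4N + 2 has the same parity as 2, which is even. Hence 4N + 2 is even.

(⟹) This fails: take N = 1. Then 4N + 2 = 6, which is even, yet N = 1 is odd, not even.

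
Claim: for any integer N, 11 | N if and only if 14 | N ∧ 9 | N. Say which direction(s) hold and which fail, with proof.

(⟹) This fails: take N = 11. Certainly 11 ∣ 11, but 14 ∤ 11.

(⟸) This fails: take N = 126. Both 14 ∣ 126 and 9 ∣ 126, yet 126 is not a multiple of 11 (since 126 = 11·11 + 5), so 11 ∤ 126.

Neither implication holds.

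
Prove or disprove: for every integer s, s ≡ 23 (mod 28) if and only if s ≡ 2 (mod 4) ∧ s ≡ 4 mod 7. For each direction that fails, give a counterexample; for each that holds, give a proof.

Forward direction. This fails: s = 23 gives 23 ≡ 23 (mod 28) but 23 ≡ 3 (mod 4), so the conjunction on the right does not hold.

Converse. This fails: s = 18 satisfies both congruences on the right (18 ≡ 2 mod 4 and 18 ≡ 4 mod 7) yet 18 ≡ 18 (mod 28), not 23.

Neither direction holds.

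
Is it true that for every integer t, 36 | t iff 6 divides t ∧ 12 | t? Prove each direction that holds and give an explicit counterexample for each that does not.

Only the forward implication holds.

(⇒) If 36 ∣ t, write t = 36q. Since 36 = 6·6, t = 6·(6q), so 6 ∣ t; and since 36 = 3·12, t = 12·(3q), so 12 ∣ t.

(⇐) This fails: take t = 12. Both 6 ∣ 12 and 12 ∣ 12, yet 12 is not a multiple of 36 (since 12 = 0·36 + 12), so 36 ∤ 12.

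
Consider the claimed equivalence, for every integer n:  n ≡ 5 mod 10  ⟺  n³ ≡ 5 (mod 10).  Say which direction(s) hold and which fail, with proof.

[⇒] Suppose n ≡ 5 mod 10. Write n = 10j + 5. Then (10j + 5)³ = 1000j³ + 1500j² + 750j + 125 = 10(100j³ + 150j² + 75j + 12) + 5, so n³ ≡ 5 (mod 10).

[⇐] Conversely, suppose n³ ≡ 5 (mod 10). The only residue r in {0, …, 9} with r³ ≡ 5 (mod 10) is r = 5, so n ≡ 5 (mod 10).

Both directions hold; the statement is true.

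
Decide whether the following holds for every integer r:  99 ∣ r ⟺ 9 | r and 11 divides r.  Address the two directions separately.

Both directions hold; the statement is true.

(⇐) Suppose 9 ∣ r and 11 ∣ r. Any common multiple of 9 and 11 is a multiple of their lcm; here gcd(9, 11) = 1, so lcm(9, 11) = 9·11 = 99, so 99 ∣ r.

(⇒) If 99 ∣ r, write r = 99q. Since 99 = 11·9, r = 9·(11q), so 9 ∣ r; and since 99 = 9·11, r = 11·(9q), so 11 ∣ r.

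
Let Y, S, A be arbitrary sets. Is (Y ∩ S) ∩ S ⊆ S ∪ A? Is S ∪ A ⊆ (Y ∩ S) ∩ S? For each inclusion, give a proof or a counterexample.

(⟸) This inclusion fails. Take Y = ∅, S = {1}, A = ∅; then 1 ∈ S ∪ A but 1 ∉ (Y ∩ S) ∩ S.

(⟹) Let x ∈ (Y ∩ S) ∩ S. Then either x ∈ Y ∩ S and x ∉ A; or x ∈ Y ∩ S ∩ A. In each case x ∈ S ∪ A, so (Y ∩ S) ∩ S ⊆ S ∪ A.

The sets are not equal: only the forward inclusion holds.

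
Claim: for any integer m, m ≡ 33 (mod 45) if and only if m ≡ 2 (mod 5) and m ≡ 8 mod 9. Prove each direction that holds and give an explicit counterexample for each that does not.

Both directions fail.

[⇒] This fails: m = 33 gives 33 ≡ 33 (mod 45) but 33 ≡ 3 (mod 5), so the conjunction on the right does not hold.

[⇐] This fails: m = 17 satisfies both congruences on the right (17 ≡ 2 mod 5 and 17 ≡ 8 mod 9) yet 17 ≡ 17 (mod 45), not 33.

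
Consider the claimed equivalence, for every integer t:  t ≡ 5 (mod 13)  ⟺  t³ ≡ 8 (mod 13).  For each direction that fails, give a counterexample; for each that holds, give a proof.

Only the forward direction holds.

(⇒) Suppose t ≡ 5 (mod 13). Write t = 13j + 5. Then (13j + 5)³ = 2197j³ + 2535j² + 975j + 125 = 13(169j³ + 195j² + 75j + 9) + 8, so t³ ≡ 8 (mod 13).

(⇐) This fails: take t = 2. Then 2³ = 8 ≡ 8 (mod 13), yet 2 ≡ 2 (mod 13), not 5.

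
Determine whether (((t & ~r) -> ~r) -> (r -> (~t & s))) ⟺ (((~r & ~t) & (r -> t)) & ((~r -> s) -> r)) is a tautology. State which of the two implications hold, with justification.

Forward direction. This fails. Under t = T, r = F, s = F, the left side is true but the right side is false.

Converse. Assume the antecedent. If t is true, the antecedent cannot hold. If t is false, the antecedent forces (t = F, r = F, s = F), and the consequent holds there. Either way the consequent holds.

Not equivalent: only (⇐) holds.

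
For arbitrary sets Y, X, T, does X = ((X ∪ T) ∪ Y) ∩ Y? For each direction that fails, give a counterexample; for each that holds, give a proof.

Both inclusions fail.

(⟹) This inclusion fails. Take Y = ∅, X = {1}, T = ∅; then 1 ∈ X but 1 ∉ ((X ∪ T) ∪ Y) ∩ Y.

(⟸) This inclusion fails. Take Y = {1}, X = ∅, T = ∅; then 1 ∈ ((X ∪ T) ∪ Y) ∩ Y but 1 ∉ X.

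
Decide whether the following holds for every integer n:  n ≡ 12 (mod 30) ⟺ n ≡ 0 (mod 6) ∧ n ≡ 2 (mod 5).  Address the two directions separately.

Forward direction. Suppose n ≡ 12 (mod 30); write n = 30j + 12. Since 6 ∣ 30, reducing mod 6 gives n ≡ 12 ≡ 0 (mod 6); since 5 ∣ 30, reducing mod 5 gives n ≡ 12 ≡ 2 (mod 5).

Converse. If n ≡ 0 (mod 6) and n ≡ 2 (mod 5), then by the Chinese remainder theorem n ≡ 12 (mod 30). This is exactly n ≡ 12 (mod 30).

Equivalent; both directions hold.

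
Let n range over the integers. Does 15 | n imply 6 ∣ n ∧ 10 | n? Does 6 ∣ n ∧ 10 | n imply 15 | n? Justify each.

(⇒) fails; (⇐) holds.

[⇐] Suppose 6 ∣ n and 10 ∣ n. Any common multiple of 6 and 10 is a multiple of their lcm; here lcm(6, 10) = 6·10/gcd(6, 10) = 60/2 = 30, so 30 ∣ n. Since 15 ∣ 30, it follows that 15 ∣ n.

[⇒] This fails: take n = 15. Certainly 15 ∣ 15, but 6 ∤ 15.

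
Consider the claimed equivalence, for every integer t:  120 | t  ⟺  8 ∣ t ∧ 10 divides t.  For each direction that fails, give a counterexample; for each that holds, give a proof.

(→) If 120 ∣ t, write t = 120q. Since 120 = 15·8, t = 8·(15q), so 8 ∣ t; and since 120 = 12·10, t = 10·(12q), so 10 ∣ t.

(←) This fails: take t = 40. Both 8 ∣ 40 and 10 ∣ 40, yet 40 is not a multiple of 120 (since 40 = 0·120 + 40), so 120 ∤ 40.

(⇒) holds; (⇐) fails.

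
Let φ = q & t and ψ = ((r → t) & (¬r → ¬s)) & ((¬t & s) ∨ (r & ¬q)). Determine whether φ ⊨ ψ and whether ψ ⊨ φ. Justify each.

(⇒) This fails. Under t = T, s = F, r = F, q = T, the left side is true but the right side is false.

(⇐) This fails. Under t = T, s = F, r = T, q = F, the left side is false but the right side is true.

Neither direction holds.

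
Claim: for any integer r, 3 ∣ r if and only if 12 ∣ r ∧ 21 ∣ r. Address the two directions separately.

Not equivalent: only (⇐) holds.

(⇒) This fails: take r = 3. Certainly 3 ∣ 3, but 12 ∤ 3.

(⇐) Suppose 12 ∣ r and 21 ∣ r. Any common multiple of 12 and 21 is a multiple of their lcm; here lcm(12, 21) = 12·21/gcd(12, 21) = 252/3 = 84, so 84 ∣ r. Since 3 ∣ 84, it follows that 3 ∣ r.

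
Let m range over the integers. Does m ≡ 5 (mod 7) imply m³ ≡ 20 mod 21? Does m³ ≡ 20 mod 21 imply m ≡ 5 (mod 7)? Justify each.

Neither direction holds.

(→) This fails: take m = 12. Then 12 ≡ 5 (mod 7), but 12³ = 1728 ≡ 6 (mod 21), not 20.

(←) This fails: take m = 17. Then 17³ = 4913 ≡ 20 (mod 21), yet 17 ≡ 3 (mod 7), not 5.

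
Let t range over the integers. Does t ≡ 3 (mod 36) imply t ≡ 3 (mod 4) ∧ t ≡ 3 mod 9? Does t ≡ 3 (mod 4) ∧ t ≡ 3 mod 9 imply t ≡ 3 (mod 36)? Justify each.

(→) Suppose t ≡ 3 (mod 36); write t = 36j + 3. Since 4 ∣ 36, reducing mod 4 gives t ≡ 3 (mod 4); since 9 ∣ 36, reducing mod 9 gives t ≡ 3 (mod 9).

(←) Conversely, if t ≡ 3 (mod 4) and t ≡ 3 (mod 9), then by the Chinese remainder theorem t ≡ 3 (mod 36). This is exactly t ≡ 3 (mod 36).

Both directions hold.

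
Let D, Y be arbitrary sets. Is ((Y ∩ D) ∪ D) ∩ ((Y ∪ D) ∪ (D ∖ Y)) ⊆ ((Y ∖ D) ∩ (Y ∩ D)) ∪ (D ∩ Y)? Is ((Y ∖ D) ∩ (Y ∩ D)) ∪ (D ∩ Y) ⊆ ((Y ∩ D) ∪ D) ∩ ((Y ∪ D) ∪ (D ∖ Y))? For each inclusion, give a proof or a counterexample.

Forward inclusion. This inclusion fails. Take D = {1}, Y = ∅; then 1 ∈ ((Y ∩ D) ∪ D) ∩ ((Y ∪ D) ∪ (D ∖ Y)) but 1 ∉ ((Y ∖ D) ∩ (Y ∩ D)) ∪ (D ∩ Y).

Reverse inclusion. Let x ∈ ((Y ∖ D) ∩ (Y ∩ D)) ∪ (D ∩ Y). Then x ∈ D ∩ Y, from which x ∈ ((Y ∩ D) ∪ D) ∩ ((Y ∪ D) ∪ (D ∖ Y)).

Only the reverse inclusion holds.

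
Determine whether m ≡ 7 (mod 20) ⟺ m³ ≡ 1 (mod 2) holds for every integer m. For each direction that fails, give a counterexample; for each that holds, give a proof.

Only the forward direction holds.

(⟹) Suppose m ≡ 7 (mod 20). Then m³ ≡ 7³ = 343 (mod 20), and since 2 ∣ 20, also m³ ≡ 1 (mod 2).

(⟸) This fails: take m = 1. Then 1³ = 1 ≡ 1 (mod 2), yet 1 ≡ 1 (mod 20), not 7.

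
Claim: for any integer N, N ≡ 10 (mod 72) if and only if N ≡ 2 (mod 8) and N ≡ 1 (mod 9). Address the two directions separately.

Both directions hold.

(⟹) Suppose N ≡ 10 (mod 72); write N = 72j + 10. Since 8 ∣ 72, reducing mod 8 gives N ≡ 10 ≡ 2 (mod 8); since 9 ∣ 72, reducing mod 9 gives N ≡ 10 ≡ 1 (mod 9).

(⟸) Conversely, if N ≡ 2 (mod 8) and N ≡ 1 (mod 9), then by the Chinese remainder theorem N ≡ 10 (mod 72). This is exactly N ≡ 10 (mod 72).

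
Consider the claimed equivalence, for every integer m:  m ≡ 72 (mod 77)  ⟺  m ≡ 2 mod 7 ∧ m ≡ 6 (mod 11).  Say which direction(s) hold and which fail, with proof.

(⇒) Suppose m ≡ 72 (mod 77); write m = 77j + 72. Since 7 ∣ 77, reducing mod 7 gives m ≡ 72 ≡ 2 (mod 7); since 11 ∣ 77, reducing mod 11 gives m ≡ 72 ≡ 6 (mod 11).

(⇐) Conversely, if m ≡ 2 (mod 7) and m ≡ 6 (mod 11), then by the Chinese remainder theorem m ≡ 72 (mod 77). This is exactly m ≡ 72 (mod 77).

Both directions hold; the statement is true.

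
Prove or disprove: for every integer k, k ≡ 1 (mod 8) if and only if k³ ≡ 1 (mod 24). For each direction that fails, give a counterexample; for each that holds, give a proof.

(→) This fails: take k = 9. Then 9 ≡ 1 (mod 8), but 9³ = 729 ≡ 9 (mod 24), not 1.

(←) Conversely, the residues r modulo 24 with r³ ≡ 1 (mod 24) are exactly {1}, and each is ≡ 1 (mod 8).

Only the converse holds.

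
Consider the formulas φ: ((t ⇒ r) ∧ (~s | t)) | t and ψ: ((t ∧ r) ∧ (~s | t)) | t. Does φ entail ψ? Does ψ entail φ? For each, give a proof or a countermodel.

(⇒) This fails. Under s = F, r = F, t = F, the left side is true but the right side is false.

(⇐) Assume the antecedent. If s is true, the antecedent forces (s = T, r = F, t = T) or (s = T, r = T, t = T), and ((t ⇒ r) ∧ (~s | t)) | t holds there. If s is false, ((t ⇒ r) ∧ (~s | t)) | t reduces to true regardless of the other variables. Either way ((t ⇒ r) ∧ (~s | t)) | t holds.

Only the converse holds.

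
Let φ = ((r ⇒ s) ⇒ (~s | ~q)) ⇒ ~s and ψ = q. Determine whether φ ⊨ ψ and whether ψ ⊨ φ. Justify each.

Only the reverse direction holds.

Converse. Assume the antecedent. If q is true, ((r ⇒ s) ⇒ (~s | ~q)) ⇒ ~s reduces to true regardless of the other variables. If q is false, the antecedent cannot hold. Either way ((r ⇒ s) ⇒ (~s | ~q)) ⇒ ~s holds.

Forward direction. This fails. Under q = F, s = F, r = F, the left side is true but the right side is false.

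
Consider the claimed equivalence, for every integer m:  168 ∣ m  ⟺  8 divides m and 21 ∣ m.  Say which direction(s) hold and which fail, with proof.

Both directions hold.

(→) If 168 ∣ m, write m = 168q. Since 168 = 21·8, m = 8·(21q), so 8 ∣ m; and since 168 = 8·21, m = 21·(8q), so 21 ∣ m.

(←) Suppose 8 ∣ m and 21 ∣ m. Any common multiple of 8 and 21 is a multiple of their lcm; here gcd(8, 21) = 1, so lcm(8, 21) = 8·21 = 168, so 168 ∣ m.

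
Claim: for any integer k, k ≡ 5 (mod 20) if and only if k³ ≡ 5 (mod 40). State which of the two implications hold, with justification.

Not equivalent: only (⇐) holds.

(→) This fails: take k = 25. Then 25 ≡ 5 (mod 20), but 25³ = 15625 ≡ 25 (mod 40), not 5.

(←) Conversely, the residues r modulo 40 with r³ ≡ 5 (mod 40) are exactly {5}, and each is ≡ 5 (mod 20).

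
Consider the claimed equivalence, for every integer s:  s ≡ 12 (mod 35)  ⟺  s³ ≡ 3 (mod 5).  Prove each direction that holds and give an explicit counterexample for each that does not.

(←) This fails: take s = 2. Then 2³ = 8 ≡ 3 (mod 5), yet 2 ≡ 2 (mod 35), not 12.

(→) Suppose s ≡ 12 (mod 35). Then s³ ≡ 12³ = 1728 (mod 35), and since 5 ∣ 35, also s³ ≡ 3 (mod 5).

Only the forward direction holds.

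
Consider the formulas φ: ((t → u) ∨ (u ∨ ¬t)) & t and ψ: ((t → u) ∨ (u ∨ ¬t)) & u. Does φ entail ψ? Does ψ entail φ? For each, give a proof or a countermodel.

Forward direction. Assume the antecedent. If t is true, the antecedent forces (t = T, u = T), and ((t → u) ∨ (u ∨ ¬t)) & u holds there. If t is false, the antecedent cannot hold. Either way ((t → u) ∨ (u ∨ ¬t)) & u holds.

Converse. This fails. Under t = F, u = T, the left side is false but the right side is true.

Not equivalent: only (⇒) holds.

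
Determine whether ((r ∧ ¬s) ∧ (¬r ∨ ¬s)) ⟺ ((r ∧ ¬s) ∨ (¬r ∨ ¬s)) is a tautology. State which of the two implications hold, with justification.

Only the forward direction holds.

[⇒] Assume the antecedent. If s is true, the antecedent cannot hold. If s is false, (r ∧ ¬s) ∨ (¬r ∨ ¬s) reduces to true regardless of the other variables. Either way (r ∧ ¬s) ∨ (¬r ∨ ¬s) holds.

[⇐] This fails. Under s = F, r = F, the left side is false but the right side is true.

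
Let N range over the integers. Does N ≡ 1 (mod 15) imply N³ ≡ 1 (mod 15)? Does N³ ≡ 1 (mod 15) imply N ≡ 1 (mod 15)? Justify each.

Both directions hold.

(→) Suppose N ≡ 1 (mod 15). Write N = 15j + 1. Then (15j + 1)³ = 3375j³ + 675j² + 45j + 1 = 15(225j³ + 45j² + 3j) + 1, so N³ ≡ 1 (mod 15).

(←) Conversely, suppose N³ ≡ 1 (mod 15). The only residue r in {0, …, 14} with r³ ≡ 1 (mod 15) is r = 1, so N ≡ 1 (mod 15).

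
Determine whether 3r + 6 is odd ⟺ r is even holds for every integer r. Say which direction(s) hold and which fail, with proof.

(→) This fails: r = 1 gives 3r + 6 = 9, which is odd, but 1 is odd, not even.

(←) This also fails: r = 4 is even, but 3r + 6 = 18 is even, not odd.

Both directions fail.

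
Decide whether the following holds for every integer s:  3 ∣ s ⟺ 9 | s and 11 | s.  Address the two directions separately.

[⇒] This fails: take s = 3. Certainly 3 ∣ 3, but 9 ∤ 3.

[⇐] Suppose 9 ∣ s and 11 ∣ s. Any common multiple of 9 and 11 is a multiple of their lcm; here gcd(9, 11) = 1, so lcm(9, 11) = 9·11 = 99, so 99 ∣ s. Since 3 ∣ 99, it follows that 3 ∣ s.

The forward direction fails; the converse holds.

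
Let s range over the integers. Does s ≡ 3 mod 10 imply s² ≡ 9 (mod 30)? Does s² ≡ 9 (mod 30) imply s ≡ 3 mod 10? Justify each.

Both directions fail.

Forward direction. This fails: take s = 13. Then 13 ≡ 3 (mod 10), but 13² = 169 ≡ 19 (mod 30), not 9.

Converse. This fails: take s = 27. Then 27² = 729 ≡ 9 (mod 30), yet 27 ≡ 7 (mod 10), not 3.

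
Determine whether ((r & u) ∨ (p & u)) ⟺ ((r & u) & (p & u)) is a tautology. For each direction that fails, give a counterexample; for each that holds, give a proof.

(→) This fails. Under p = T, r = F, u = T, the left side is true but the right side is false.

(←) Assume the antecedent. If p is true, the antecedent forces (p = T, r = T, u = T), and (r & u) ∨ (p & u) holds there. If p is false, the antecedent cannot hold. Either way (r & u) ∨ (p & u) holds.

Only the reverse direction holds.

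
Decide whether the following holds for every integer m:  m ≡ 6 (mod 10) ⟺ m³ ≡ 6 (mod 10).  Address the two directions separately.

Both implications hold.

(⇒) Suppose m ≡ 6 (mod 10). Write m = 10j + 6. Then (10j + 6)³ = 1000j³ + 1800j² + 1080j + 216 = 10(100j³ + 180j² + 108j + 21) + 6, so m³ ≡ 6 (mod 10).

(⇐) For the converse, argue contrapositively. If m ≢ 6 (mod 10), then m is congruent to one of 0, 1, 2, 3, 4, 5, 7, 8, 9 modulo 10, and these give m³ ≡ 0, 1, 8, 7, 4, 5, 3, 2, 9 respectively — never 6.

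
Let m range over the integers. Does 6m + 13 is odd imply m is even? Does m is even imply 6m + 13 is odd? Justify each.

Only the converse holds.

Forward direction. This fails: take m = 7. Then 6m + 13 = 55, which is odd, yet m = 7 is odd, not even.

Converse. Suppose m is even. Since 6 is even, 6m is even for every m, so 6m + 13 has the same parity as 13, which is odd. Hence 6m + 13 is odd.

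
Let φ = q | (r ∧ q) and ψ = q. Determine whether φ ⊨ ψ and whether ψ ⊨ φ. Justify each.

Equivalent; both directions hold.

(→) Assume the antecedent. If r is true, the antecedent forces (r = T, q = T), and q holds there. If r is false, the antecedent forces (r = F, q = T), and q holds there. Either way q holds.

(←) Assume the antecedent. If r is true, the antecedent forces (r = T, q = T), and q | (r ∧ q) holds there. If r is false, the antecedent forces (r = F, q = T), and q | (r ∧ q) holds there. Either way q | (r ∧ q) holds.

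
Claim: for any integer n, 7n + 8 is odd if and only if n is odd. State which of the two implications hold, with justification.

Both directions hold; the statement is true.

(←) Suppose n is odd; write n = 2j + 1. Then 7n + 8 = 7·(2j + 1) + 8 = 2·7j + 15, which is odd.

(→) Suppose 7n + 8 is odd. Since 7 is odd, 7n and n have the same parity, so 7n + 8 ≡ n + 8 (mod 2). As 8 is even, 7n + 8 is odd exactly when n is odd. Thus n is odd.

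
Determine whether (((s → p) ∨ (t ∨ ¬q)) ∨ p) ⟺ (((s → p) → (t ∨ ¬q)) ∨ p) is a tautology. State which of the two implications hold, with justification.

Neither direction holds.

[⇒] This fails. Under s = F, p = F, q = T, t = F, the left side is true but the right side is false.

[⇐] This fails. Under s = T, p = F, q = T, t = F, the left side is false but the right side is true.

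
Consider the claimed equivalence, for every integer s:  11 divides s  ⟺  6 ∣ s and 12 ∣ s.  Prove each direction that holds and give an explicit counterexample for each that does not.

(⟹) This fails: take s = 11. Certainly 11 ∣ 11, but 6 ∤ 11.

(⟸) This fails: take s = 12. Both 6 ∣ 12 and 12 ∣ 12, yet 12 is not a multiple of 11 (since 12 = 1·11 + 1), so 11 ∤ 12.

Both directions fail.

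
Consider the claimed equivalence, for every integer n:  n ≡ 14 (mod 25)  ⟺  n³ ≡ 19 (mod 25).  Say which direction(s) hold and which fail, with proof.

Forward direction. Suppose n ≡ 14 (mod 25). Write n = 25j + 14. Then (25j + 14)³ = 15625j³ + 26250j² + 14700j + 2744 = 25(625j³ + 1050j² + 588j + 109) + 19, so n³ ≡ 19 (mod 25).

Converse. Suppose n³ ≡ 19 (mod 25). The only residue r in {0, …, 24} with r³ ≡ 19 (mod 25) is r = 14, so n ≡ 14 (mod 25).

Both directions hold; the statement is true.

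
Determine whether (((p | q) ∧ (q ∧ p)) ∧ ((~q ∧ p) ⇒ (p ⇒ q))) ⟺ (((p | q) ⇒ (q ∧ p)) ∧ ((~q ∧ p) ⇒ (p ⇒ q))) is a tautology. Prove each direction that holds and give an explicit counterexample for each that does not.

(⇒) Assume the antecedent. If p is true, the antecedent forces (p = T, q = T), and the consequent holds there. If p is false, the antecedent cannot hold. Either way the consequent holds.

(⇐) This fails. Under p = F, q = F, the left side is false but the right side is true.

Not equivalent: only (⇒) holds.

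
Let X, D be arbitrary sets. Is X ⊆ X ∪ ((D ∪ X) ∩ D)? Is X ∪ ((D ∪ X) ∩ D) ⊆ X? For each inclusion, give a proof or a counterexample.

The sets are not equal: only the forward inclusion holds.

(⟹) Let x ∈ X. Then either x ∈ X and x ∉ D; or x ∈ X ∩ D. In each case x ∈ X ∪ ((D ∪ X) ∩ D), so X ⊆ X ∪ ((D ∪ X) ∩ D).

(⟸) This inclusion fails. Take X = ∅, D = {1}; then 1 ∈ X ∪ ((D ∪ X) ∩ D) but 1 ∉ X.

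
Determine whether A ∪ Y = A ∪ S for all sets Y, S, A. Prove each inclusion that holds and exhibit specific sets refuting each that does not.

Forward inclusion. This inclusion fails. Take Y = {1}, S = ∅, A = ∅; then 1 ∈ A ∪ Y but 1 ∉ A ∪ S.

Reverse inclusion. This inclusion fails. Take Y = ∅, S = {1}, A = ∅; then 1 ∈ A ∪ S but 1 ∉ A ∪ Y.

Both inclusions fail.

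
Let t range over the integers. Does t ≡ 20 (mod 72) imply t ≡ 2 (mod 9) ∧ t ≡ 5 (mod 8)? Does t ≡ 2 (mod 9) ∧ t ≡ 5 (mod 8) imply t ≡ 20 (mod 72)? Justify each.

(→) This fails: t = 20 gives 20 ≡ 20 (mod 72) but 20 ≡ 4 (mod 8), so the conjunction on the right does not hold.

(←) This fails: t = 29 satisfies both congruences on the right (29 ≡ 2 mod 9 and 29 ≡ 5 mod 8) yet 29 ≡ 29 (mod 72), not 20.

Both directions fail.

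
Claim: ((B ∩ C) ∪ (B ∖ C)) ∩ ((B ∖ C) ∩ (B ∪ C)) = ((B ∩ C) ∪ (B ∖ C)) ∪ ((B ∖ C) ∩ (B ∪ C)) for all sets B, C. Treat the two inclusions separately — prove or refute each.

(⟹) Let x ∈ ((B ∩ C) ∪ (B ∖ C)) ∩ ((B ∖ C) ∩ (B ∪ C)). Then x ∈ B and x ∉ C, from which x ∈ ((B ∩ C) ∪ (B ∖ C)) ∪ ((B ∖ C) ∩ (B ∪ C)).

(⟸) This inclusion fails. Take B = {1}, C = {1}; then 1 ∈ ((B ∩ C) ∪ (B ∖ C)) ∪ ((B ∖ C) ∩ (B ∪ C)) but 1 ∉ ((B ∩ C) ∪ (B ∖ C)) ∩ ((B ∖ C) ∩ (B ∪ C)).

(⊆) holds; (⊇) fails.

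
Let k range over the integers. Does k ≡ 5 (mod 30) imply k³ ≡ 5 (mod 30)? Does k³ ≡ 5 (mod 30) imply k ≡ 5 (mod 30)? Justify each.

[⇒] Suppose k ≡ 5 (mod 30). Write k = 30j + 5. Then (30j + 5)³ = 27000j³ + 13500j² + 2250j + 125 = 30(900j³ + 450j² + 75j + 4) + 5, so k³ ≡ 5 (mod 30).

[⇐] Conversely, suppose k³ ≡ 5 (mod 30). The only residue r in {0, …, 29} with r³ ≡ 5 (mod 30) is r = 5, so k ≡ 5 (mod 30).

Both directions hold; the statement is true.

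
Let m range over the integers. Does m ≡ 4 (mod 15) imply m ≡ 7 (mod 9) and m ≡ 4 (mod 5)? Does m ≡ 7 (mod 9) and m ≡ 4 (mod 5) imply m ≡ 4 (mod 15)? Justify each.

(⇒) fails; (⇐) holds.

(⟹) This fails: m = 19 gives 19 ≡ 4 (mod 15) but 19 ≡ 1 (mod 9), so the conjunction on the right does not hold.

(⟸) Conversely, if m ≡ 7 (mod 9) and m ≡ 4 (mod 5), then by the Chinese remainder theorem m ≡ 34 (mod 45). Since 34 ≡ 4 (mod 15) and 15 ∣ 45, we get m ≡ 4 (mod 15).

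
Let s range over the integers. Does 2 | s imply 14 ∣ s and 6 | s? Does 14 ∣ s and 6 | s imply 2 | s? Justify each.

(⟹) This fails: take s = 2. Certainly 2 ∣ 2, but 14 ∤ 2.

(⟸) Suppose 14 ∣ s and 6 ∣ s. Any common multiple of 14 and 6 is a multiple of their lcm; here lcm(14, 6) = 14·6/gcd(14, 6) = 84/2 = 42, so 42 ∣ s. Since 2 ∣ 42, it follows that 2 ∣ s.

Only the reverse direction holds.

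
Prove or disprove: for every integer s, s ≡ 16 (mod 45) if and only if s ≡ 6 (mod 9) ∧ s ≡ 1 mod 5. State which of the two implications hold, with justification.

(⇒) fails and (⇐) fails.

(→) This fails: s = 16 gives 16 ≡ 16 (mod 45) but 16 ≡ 7 (mod 9), so the conjunction on the right does not hold.

(←) This fails: s = 6 satisfies both congruences on the right (6 ≡ 6 mod 9 and 6 ≡ 1 mod 5) yet 6 ≡ 6 (mod 45), not 16.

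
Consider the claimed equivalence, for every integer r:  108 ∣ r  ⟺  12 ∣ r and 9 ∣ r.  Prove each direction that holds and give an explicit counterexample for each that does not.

[⇒] If 108 ∣ r, write r = 108q. Since 108 = 9·12, r = 12·(9q), so 12 ∣ r; and since 108 = 12·9, r = 9·(12q), so 9 ∣ r.

[⇐] This fails: take r = 36. Both 12 ∣ 36 and 9 ∣ 36, yet 36 is not a multiple of 108 (since 36 = 0·108 + 36), so 108 ∤ 36.

Only the forward implication holds.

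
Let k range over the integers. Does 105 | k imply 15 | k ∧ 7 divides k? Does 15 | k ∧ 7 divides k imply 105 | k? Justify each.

[⇐] Suppose 15 ∣ k and 7 ∣ k. Any common multiple of 15 and 7 is a multiple of their lcm; here gcd(15, 7) = 1, so lcm(15, 7) = 15·7 = 105, so 105 ∣ k.

[⇒] If 105 ∣ k, write k = 105q. Since 105 = 7·15, k = 15·(7q), so 15 ∣ k; and since 105 = 15·7, k = 7·(15q), so 7 ∣ k.

Both implications hold.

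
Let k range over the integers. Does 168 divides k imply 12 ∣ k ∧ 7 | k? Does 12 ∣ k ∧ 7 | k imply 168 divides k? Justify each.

Not equivalent: only (⇒) holds.

Forward direction. If 168 ∣ k, write k = 168q. Since 168 = 14·12, k = 12·(14q), so 12 ∣ k; and since 168 = 24·7, k = 7·(24q), so 7 ∣ k.

Converse. This fails: take k = 84. Both 12 ∣ 84 and 7 ∣ 84, yet 84 is not a multiple of 168 (since 84 = 0·168 + 84), so 168 ∤ 84.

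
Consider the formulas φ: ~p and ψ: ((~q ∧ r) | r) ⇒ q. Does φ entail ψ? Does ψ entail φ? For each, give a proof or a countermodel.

Neither direction holds.

Forward direction. This fails. Under p = F, q = F, r = T, the left side is true but the right side is false.

Converse. This fails. Under p = T, q = F, r = F, the left side is false but the right side is true.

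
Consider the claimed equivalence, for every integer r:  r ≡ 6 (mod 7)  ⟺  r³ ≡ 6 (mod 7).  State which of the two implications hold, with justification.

(→) Suppose r ≡ 6 (mod 7). Write r = 7j + 6. Then (7j + 6)³ = 343j³ + 882j² + 756j + 216 = 7(49j³ + 126j² + 108j + 30) + 6, so r³ ≡ 6 (mod 7).

(←) This fails: take r = 3. Then 3³ = 27 ≡ 6 (mod 7), yet 3 ≡ 3 (mod 7), not 6.

The forward direction holds; the converse fails.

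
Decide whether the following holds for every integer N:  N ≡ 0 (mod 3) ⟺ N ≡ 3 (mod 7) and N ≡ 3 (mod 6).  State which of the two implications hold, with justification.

The forward direction fails; the converse holds.

Converse. If N ≡ 3 (mod 7) and N ≡ 3 (mod 6), then by the Chinese remainder theorem N ≡ 3 (mod 42). Since 3 ≡ 0 (mod 3) and 3 ∣ 42, we get N ≡ 0 (mod 3).

Forward direction. This fails: N = 0 gives 0 ≡ 0 (mod 3) but 0 ≡ 0 (mod 7), so the conjunction on the right does not hold.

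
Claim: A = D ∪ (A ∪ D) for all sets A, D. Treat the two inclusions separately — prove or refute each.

Only the forward inclusion holds.

Reverse inclusion. This inclusion fails. Take A = ∅, D = {1}; then 1 ∈ D ∪ (A ∪ D) but 1 ∉ A.

Forward inclusion. Let x ∈ A. Then either x ∈ A and x ∉ D; or x ∈ A ∩ D. In each case x ∈ D ∪ (A ∪ D), so A ⊆ D ∪ (A ∪ D).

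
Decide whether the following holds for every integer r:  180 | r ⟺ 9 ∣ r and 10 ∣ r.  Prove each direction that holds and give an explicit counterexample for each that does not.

(⟸) This fails: take r = 90. Both 9 ∣ 90 and 10 ∣ 90, yet 90 is not a multiple of 180 (since 90 = 0·180 + 90), so 180 ∤ 90.

(⟹) If 180 ∣ r, write r = 180q. Since 180 = 20·9, r = 9·(20q), so 9 ∣ r; and since 180 = 18·10, r = 10·(18q), so 10 ∣ r.

Not equivalent: only (⇒) holds.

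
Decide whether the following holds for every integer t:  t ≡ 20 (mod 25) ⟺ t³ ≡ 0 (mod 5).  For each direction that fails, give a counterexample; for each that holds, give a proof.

(⇒) holds; (⇐) fails.

(←) This fails: take t = 0. Then 0³ = 0 ≡ 0 (mod 5), yet 0 ≡ 0 (mod 25), not 20.

(→) Suppose t ≡ 20 (mod 25). Then t³ ≡ 20³ = 8000 (mod 25), and since 5 ∣ 25, also t³ ≡ 0 (mod 5).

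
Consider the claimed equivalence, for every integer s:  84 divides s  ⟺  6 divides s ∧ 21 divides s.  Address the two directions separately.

Forward direction. If 84 ∣ s, write s = 84q. Since 84 = 14·6, s = 6·(14q), so 6 ∣ s; and since 84 = 4·21, s = 21·(4q), so 21 ∣ s.

Converse. This fails: take s = 42. Both 6 ∣ 42 and 21 ∣ 42, yet 42 is not a multiple of 84 (since 42 = 0·84 + 42), so 84 ∤ 42.

Only the forward direction holds.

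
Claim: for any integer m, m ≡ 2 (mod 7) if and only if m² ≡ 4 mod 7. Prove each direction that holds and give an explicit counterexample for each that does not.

Not equivalent: only (⇒) holds.

(⟹) Suppose m ≡ 2 (mod 7). Write m = 7j + 2. Then (7j + 2)² = 49j² + 28j + 4 = 7(7j² + 4j) + 4, so m² ≡ 4 (mod 7).

(⟸) This fails: take m = 5. Then 5² = 25 ≡ 4 (mod 7), yet 5 ≡ 5 (mod 7), not 2.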